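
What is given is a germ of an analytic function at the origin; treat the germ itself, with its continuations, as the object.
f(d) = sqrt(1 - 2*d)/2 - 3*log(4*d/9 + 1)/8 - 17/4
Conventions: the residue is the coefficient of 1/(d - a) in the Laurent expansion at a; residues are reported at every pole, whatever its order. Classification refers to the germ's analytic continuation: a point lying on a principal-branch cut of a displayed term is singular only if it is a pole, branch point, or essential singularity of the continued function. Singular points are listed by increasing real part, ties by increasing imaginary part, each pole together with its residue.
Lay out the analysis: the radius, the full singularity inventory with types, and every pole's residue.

Branch term (-3/8)*log(1 - d/(-9/4)): its argument vanishes at d = -9/4, a logarithmic branch point, modulus 9/4.
Branch term (1/2)*sqrt(1 - d/(1/2)): its argument vanishes at d = 1/2, a square-root branch point, modulus 1/2.
The radius of convergence is the smallest modulus among the singular points: 1/2.
List the singular points by increasing real part (a conjugate pair: the negative imaginary part first).

Radius of convergence at 0: 1/2.
At -9/4: a logarithmic branch point.
At 1/2: an algebraic (square-root) branch point.


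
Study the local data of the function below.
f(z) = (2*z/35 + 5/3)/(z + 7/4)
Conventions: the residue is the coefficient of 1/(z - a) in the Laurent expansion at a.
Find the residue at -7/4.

The residue is 47/30.

At the order-1 pole -7/4 set g(z) = (z - (-7/4))*f(z) = 2*z/35 + 5/3.
Simple pole: residue = g(a) at a = -7/4, which is 47/30.


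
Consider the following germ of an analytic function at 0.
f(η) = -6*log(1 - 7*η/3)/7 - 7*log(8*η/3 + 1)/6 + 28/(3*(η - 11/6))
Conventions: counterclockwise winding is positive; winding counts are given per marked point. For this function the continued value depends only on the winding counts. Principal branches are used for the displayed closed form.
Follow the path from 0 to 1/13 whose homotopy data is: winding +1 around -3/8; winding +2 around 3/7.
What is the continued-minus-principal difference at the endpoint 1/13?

The rational part is single-valued and drops out of the difference; each branch term changes only by its own monodromy.
(-6/7)*log(1 - η/(3/7)): each positive loop around 3/7 adds 2*pi*i to the log, so winding +2 contributes (-6/7)*(2)*2*pi*i = -(24/7)*pi*i.
(-7/6)*log(1 - η/(-3/8)): each positive loop around -3/8 adds 2*pi*i to the log, so winding +1 contributes (-7/6)*(1)*2*pi*i = -(7/3)*pi*i.
Summing the contributions at η = 1/13 gives -(121/21)*pi*i.

Continued minus principal equals -(121/21)*pi*i.


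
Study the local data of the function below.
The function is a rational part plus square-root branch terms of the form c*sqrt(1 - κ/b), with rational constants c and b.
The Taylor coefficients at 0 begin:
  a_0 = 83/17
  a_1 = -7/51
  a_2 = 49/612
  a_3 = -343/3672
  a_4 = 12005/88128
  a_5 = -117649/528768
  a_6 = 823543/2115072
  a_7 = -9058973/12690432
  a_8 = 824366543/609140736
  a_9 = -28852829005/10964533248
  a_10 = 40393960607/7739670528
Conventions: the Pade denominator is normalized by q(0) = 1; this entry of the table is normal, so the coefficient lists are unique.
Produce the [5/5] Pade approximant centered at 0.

Taylor coefficients needed (read off): a_0 = 83/17, a_1 = -7/51, a_2 = 49/612, a_3 = -343/3672, a_4 = 12005/88128, a_5 = -117649/528768, a_6 = 823543/2115072, a_7 = -9058973/12690432, a_8 = 824366543/609140736, a_9 = -28852829005/10964533248, a_10 = 40393960607/7739670528.
Write the denominator as Q(κ) = 1 + q1*κ + q2*κ^2 + q3*κ^3 + q4*κ^4 + q5*κ^5. Requiring Q*f - P = O(κ^11) with deg P <= 5 kills the coefficients of κ^6..κ^10 in Q*f:
  κ^6: a_6 + q1*a_5 + q2*a_4 + q3*a_3 + q4*a_2 + q5*a_1 = 0, i.e. 823543/2115072 + (-117649/528768)*q1 + (12005/88128)*q2 + (-343/3672)*q3 + (49/612)*q4 + (-7/51)*q5 = 0.
  κ^7: a_7 + q1*a_6 + q2*a_5 + q3*a_4 + q4*a_3 + q5*a_2 = 0, i.e. -9058973/12690432 + (823543/2115072)*q1 + (-117649/528768)*q2 + (12005/88128)*q3 + (-343/3672)*q4 + (49/612)*q5 = 0.
  κ^8: a_8 + q1*a_7 + q2*a_6 + q3*a_5 + q4*a_4 + q5*a_3 = 0, i.e. 824366543/609140736 + (-9058973/12690432)*q1 + (823543/2115072)*q2 + (-117649/528768)*q3 + (12005/88128)*q4 + (-343/3672)*q5 = 0.
  κ^9: a_9 + q1*a_8 + q2*a_7 + q3*a_6 + q4*a_5 + q5*a_4 = 0, i.e. -28852829005/10964533248 + (824366543/609140736)*q1 + (-9058973/12690432)*q2 + (823543/2115072)*q3 + (-117649/528768)*q4 + (12005/88128)*q5 = 0.
  κ^10: a_10 + q1*a_9 + q2*a_8 + q3*a_7 + q4*a_6 + q5*a_5 = 0, i.e. 40393960607/7739670528 + (-28852829005/10964533248)*q1 + (824366543/609140736)*q2 + (-9058973/12690432)*q3 + (823543/2115072)*q4 + (-117649/528768)*q5 = 0.
Solving this linear system: q1 = 21/4, q2 = 343/36, q3 = 12005/1728, q4 = 12005/6912, q5 = 16807/248832.
The numerator is Q*f truncated at degree 5: P0 = a_0 = 83/17; P1 = a_1 + q1*a_0 = 5201/204; P2 = a_2 + q1*a_1 + q2*a_0 = 9359/204; P3 = a_3 + q1*a_2 + q2*a_1 + q3*a_0 = 967603/29376; P4 = a_4 + q1*a_3 + q2*a_2 + q3*a_1 + q4*a_0 = 2797165/352512; P5 = a_5 + q1*a_4 + q2*a_3 + q3*a_2 + q4*a_1 + q5*a_0 = 117649/470016.

The Pade approximant has numerator coefficients [83/17, 5201/204, 9359/204, 967603/29376, 2797165/352512, 117649/470016]; denominator coefficients [1, 21/4, 343/36, 12005/1728, 12005/6912, 16807/248832].


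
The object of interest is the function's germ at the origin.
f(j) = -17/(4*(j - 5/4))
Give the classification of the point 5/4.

The point is a pole of order 1.

The denominator factor j - 5/4 vanishes at 5/4 and appears to the power 1; the numerator there equals -17/4, nonzero, and no other factor vanishes.
Hence a pole whose order is the multiplicity, 1.


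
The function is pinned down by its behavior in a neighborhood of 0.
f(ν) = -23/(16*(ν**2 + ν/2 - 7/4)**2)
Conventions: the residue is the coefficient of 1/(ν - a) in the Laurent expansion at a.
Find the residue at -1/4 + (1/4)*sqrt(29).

The factor ν**2 + ν/2 - 7/4 splits as (ν - a)(ν - a') with a = -1/4 + (1/4)*sqrt(29), a' = -1/4 - (1/4)*sqrt(29). At the order-2 pole a set g(ν) = (ν - a)^2*f(ν) = [-23/16] / (ν - a')^2.
Order-2 pole: residue = g'(a); g'(-1/4 + (1/4)*sqrt(29)) = (23/841)*sqrt(29), so the residue is (23/841)*sqrt(29).

The residue is (23/841)*sqrt(29).


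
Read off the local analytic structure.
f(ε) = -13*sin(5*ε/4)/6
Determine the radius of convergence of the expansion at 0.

The radius of convergence is infinite.

The factor -sin(5*ε/4) is entire and contributes no finite singular point.
The polynomial part has no poles.
No finite singular points: the Taylor series at 0 converges everywhere.


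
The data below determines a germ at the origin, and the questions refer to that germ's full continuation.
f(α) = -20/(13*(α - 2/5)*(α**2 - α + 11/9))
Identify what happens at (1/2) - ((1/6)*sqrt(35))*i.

The point is a pole of order 1.

The denominator factor α**2 - α + 11/9 vanishes at (1/2) - ((1/6)*sqrt(35))*i and appears to the power 1; the numerator there equals -20/13, nonzero, and no other factor vanishes.
Hence a pole whose order is the multiplicity, 1.


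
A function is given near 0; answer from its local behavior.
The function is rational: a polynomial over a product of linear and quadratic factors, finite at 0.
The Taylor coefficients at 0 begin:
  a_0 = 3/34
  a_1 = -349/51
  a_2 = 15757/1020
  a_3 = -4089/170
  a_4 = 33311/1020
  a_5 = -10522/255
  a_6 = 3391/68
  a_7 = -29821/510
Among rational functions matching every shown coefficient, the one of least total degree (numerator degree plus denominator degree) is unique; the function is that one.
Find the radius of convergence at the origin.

The radius of convergence is 1.

No rational of total degree below 4 reproduces all 8 coefficients; solving the [2/2] Pade equations on them gives f(v) = (37*v**2/20 - 20*v/3 + 3/34)/(v + 1)**2, whose expansion matches every shown term.
Denominator factor (v + 1)^2: pole of order 2 at -1, modulus 1.
The radius of convergence is the smallest modulus among the singular points: 1.


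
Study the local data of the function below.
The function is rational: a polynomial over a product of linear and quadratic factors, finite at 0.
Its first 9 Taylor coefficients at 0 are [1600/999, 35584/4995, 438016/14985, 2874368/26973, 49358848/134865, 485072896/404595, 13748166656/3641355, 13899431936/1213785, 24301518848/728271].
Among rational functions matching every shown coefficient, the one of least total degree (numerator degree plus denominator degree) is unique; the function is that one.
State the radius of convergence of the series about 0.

No rational of total degree below 7 reproduces all 9 coefficients; solving the [1/6] Pade equations on them gives f(y) = (12*y/5 - 25/37)/(y**2 + 2*y - 3/4)**3, whose expansion matches every shown term.
Denominator factor (y**2 + 2*y - 3/4)^3: discriminant 7, real irrational roots -1 + (1/2)*sqrt(7) and -1 - (1/2)*sqrt(7); poles of order 3, moduli -1 + (1/2)*sqrt(7) and 1 + (1/2)*sqrt(7).
The radius of convergence is the smallest modulus among the singular points: -1 + (1/2)*sqrt(7).

The radius of convergence is -1 + (1/2)*sqrt(7).


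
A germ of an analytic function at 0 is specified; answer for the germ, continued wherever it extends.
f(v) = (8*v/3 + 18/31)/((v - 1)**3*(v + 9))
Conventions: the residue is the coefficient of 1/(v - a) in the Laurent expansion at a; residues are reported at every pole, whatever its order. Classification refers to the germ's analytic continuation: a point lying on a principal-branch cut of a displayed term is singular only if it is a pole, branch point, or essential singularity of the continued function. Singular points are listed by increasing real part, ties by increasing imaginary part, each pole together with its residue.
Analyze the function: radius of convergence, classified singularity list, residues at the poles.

Denominator factor (v - 1)^3: pole of order 3 at 1, modulus 1.
Denominator factor (v + 9): pole of order 1 at -9, modulus 9.
The radius of convergence is the smallest modulus among the singular points: 1.
At the order-1 pole -9 set g(v) = (v - (-9))*f(v) = (8*v/3 + 18/31)/(v - 1)**3.
Simple pole: residue = g(a) at a = -9, which is 363/15500.
At the order-3 pole 1 set g(v) = (v - (1))^3*f(v) = (8*v/3 + 18/31)/(v + 9).
Order-3 pole: residue = g''(a)/2; g''(1) = -363/7750, so the residue is -363/15500.
List the singular points by increasing real part (a conjugate pair: the negative imaginary part first).

Radius of convergence at 0: 1.
At -9: a pole of order 1; residue 363/15500.
At 1: a pole of order 3; residue -363/15500.


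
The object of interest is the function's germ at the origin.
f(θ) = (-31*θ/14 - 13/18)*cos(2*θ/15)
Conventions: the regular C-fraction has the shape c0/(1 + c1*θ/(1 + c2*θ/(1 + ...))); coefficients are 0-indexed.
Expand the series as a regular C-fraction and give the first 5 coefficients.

Taylor coefficients (expand at 0): a_0 = -13/18, a_1 = -31/14, a_2 = 13/2025, a_3 = 31/1575, a_4 = -13/1366875.
c0 = a_0 = -13/18. Peel one level at a time: if S = 1 + c*θ/S' with S'(0) = 1, then c is the θ-coefficient of S and S' = c*θ/(S - 1).
S_1 = c0/f = 1 + (-279/91)*θ + (17530787/1863225)*θ^2 + ...; c1 = -279/91.
S_2 = c1*θ/(S_1 - 1) = 1 + (17530787/5712525)*θ + (35061574/3940700625)*θ^2 + ...; c2 = 17530787/5712525.
S_3 = c2*θ/(S_2 - 1) = 1 + (-182/62775)*θ + (-16562/2366656245)*θ^2 + ...; c3 = -182/62775.
S_4 = c3*θ/(S_3 - 1) = 1 + (-42315/17530787)*θ + ...; c4 = -42315/17530787.

The regular C-fraction coefficients are [-13/18, -279/91, 17530787/5712525, -182/62775, -42315/17530787].


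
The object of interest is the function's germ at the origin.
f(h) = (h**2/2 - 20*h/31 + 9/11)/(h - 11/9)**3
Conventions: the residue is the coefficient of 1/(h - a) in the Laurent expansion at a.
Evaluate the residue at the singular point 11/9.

At the order-3 pole 11/9 set g(h) = (h - (11/9))^3*f(h) = h**2/2 - 20*h/31 + 9/11.
Order-3 pole: residue = g''(a)/2; g''(11/9) = 1, so the residue is 1/2.

The residue is 1/2.


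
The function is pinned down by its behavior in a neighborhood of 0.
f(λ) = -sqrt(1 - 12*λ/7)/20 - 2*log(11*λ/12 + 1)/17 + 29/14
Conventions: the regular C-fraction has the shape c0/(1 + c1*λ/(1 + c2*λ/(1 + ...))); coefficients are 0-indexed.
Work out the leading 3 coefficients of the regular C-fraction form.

Taylor coefficients (expand at 0): a_0 = 283/140, a_1 = -116/1785, a_2 = 40661/599760.
c0 = a_0 = 283/140. Peel one level at a time: if S = 1 + c*λ/S' with S'(0) = 1, then c is the λ-coefficient of S and S' = c*λ/(S - 1).
S_1 = c0/f = 1 + (464/14433)*λ + (-63197261/1944240564)*λ^2 + ...; c1 = 464/14433.
S_2 = c1*λ/(S_1 - 1) = 1 + (63197261/62504512)*λ + ...; c2 = 63197261/62504512.

The regular C-fraction coefficients are [283/140, 464/14433, 63197261/62504512].


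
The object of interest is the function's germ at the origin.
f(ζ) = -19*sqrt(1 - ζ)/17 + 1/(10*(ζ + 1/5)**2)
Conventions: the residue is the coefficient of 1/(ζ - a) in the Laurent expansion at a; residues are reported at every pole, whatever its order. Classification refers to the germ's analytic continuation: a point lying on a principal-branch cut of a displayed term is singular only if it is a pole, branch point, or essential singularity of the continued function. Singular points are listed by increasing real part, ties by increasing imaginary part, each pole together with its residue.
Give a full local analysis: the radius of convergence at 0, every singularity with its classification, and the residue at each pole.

Radius of convergence at 0: 1/5.
At -1/5: a pole of order 2; residue 0.
At 1: an algebraic (square-root) branch point.

Denominator factor (ζ + 1/5)^2: pole of order 2 at -1/5, modulus 1/5.
Branch term (-19/17)*sqrt(1 - ζ/(1)): its argument vanishes at ζ = 1, a square-root branch point, modulus 1.
The radius of convergence is the smallest modulus among the singular points: 1/5.
The branch term is analytic at -1/5 and contributes nothing to the residue; only the rational part matters.
At the order-2 pole -1/5 set g(ζ) = (ζ - (-1/5))^2*(rational part) = 1/10.
Order-2 pole: residue = g'(a); g'(-1/5) = 0, so the residue is 0.
List the singular points by increasing real part (a conjugate pair: the negative imaginary part first).


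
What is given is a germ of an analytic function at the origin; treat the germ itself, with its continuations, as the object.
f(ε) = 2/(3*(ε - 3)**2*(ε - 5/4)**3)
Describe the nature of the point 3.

The denominator factor ε - 3 vanishes at 3 and appears to the power 2; the numerator there equals 2/3, nonzero, and no other factor vanishes.
Hence a pole whose order is the multiplicity, 2.

The point is a pole of order 2.


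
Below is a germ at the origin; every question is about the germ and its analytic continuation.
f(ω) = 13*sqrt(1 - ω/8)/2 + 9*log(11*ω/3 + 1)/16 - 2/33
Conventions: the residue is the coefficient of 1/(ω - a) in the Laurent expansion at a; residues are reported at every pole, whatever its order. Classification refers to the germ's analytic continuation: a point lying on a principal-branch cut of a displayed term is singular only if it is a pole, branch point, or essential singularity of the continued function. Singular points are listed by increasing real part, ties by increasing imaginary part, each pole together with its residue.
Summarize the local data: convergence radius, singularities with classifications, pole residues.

Branch term (13/2)*sqrt(1 - ω/(8)): its argument vanishes at ω = 8, a square-root branch point, modulus 8.
Branch term (9/16)*log(1 - ω/(-3/11)): its argument vanishes at ω = -3/11, a logarithmic branch point, modulus 3/11.
The radius of convergence is the smallest modulus among the singular points: 3/11.
List the singular points by increasing real part (a conjugate pair: the negative imaginary part first).

Radius of convergence at 0: 3/11.
At -3/11: a logarithmic branch point.
At 8: an algebraic (square-root) branch point.


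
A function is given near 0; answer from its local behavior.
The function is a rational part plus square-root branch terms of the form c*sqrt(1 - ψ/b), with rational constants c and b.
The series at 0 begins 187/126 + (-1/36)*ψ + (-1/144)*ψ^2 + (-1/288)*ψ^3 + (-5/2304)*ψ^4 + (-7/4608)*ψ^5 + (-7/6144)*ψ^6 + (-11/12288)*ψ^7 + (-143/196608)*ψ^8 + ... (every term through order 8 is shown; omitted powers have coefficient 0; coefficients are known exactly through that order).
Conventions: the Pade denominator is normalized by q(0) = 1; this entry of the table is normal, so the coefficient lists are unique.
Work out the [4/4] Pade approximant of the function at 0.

The Pade approximant has numerator coefficients [187/126, -21/8, 321/224, -335/1344, 27/3584]; denominator coefficients [1, -7/4, 15/16, -5/32, 1/256].

Taylor coefficients needed (read off): a_0 = 187/126, a_1 = -1/36, a_2 = -1/144, a_3 = -1/288, a_4 = -5/2304, a_5 = -7/4608, a_6 = -7/6144, a_7 = -11/12288, a_8 = -143/196608.
Write the denominator as Q(ψ) = 1 + q1*ψ + q2*ψ^2 + q3*ψ^3 + q4*ψ^4. Requiring Q*f - P = O(ψ^9) with deg P <= 4 kills the coefficients of ψ^5..ψ^8 in Q*f:
  ψ^5: a_5 + q1*a_4 + q2*a_3 + q3*a_2 + q4*a_1 = 0, i.e. -7/4608 + (-5/2304)*q1 + (-1/288)*q2 + (-1/144)*q3 + (-1/36)*q4 = 0.
  ψ^6: a_6 + q1*a_5 + q2*a_4 + q3*a_3 + q4*a_2 = 0, i.e. -7/6144 + (-7/4608)*q1 + (-5/2304)*q2 + (-1/288)*q3 + (-1/144)*q4 = 0.
  ψ^7: a_7 + q1*a_6 + q2*a_5 + q3*a_4 + q4*a_3 = 0, i.e. -11/12288 + (-7/6144)*q1 + (-7/4608)*q2 + (-5/2304)*q3 + (-1/288)*q4 = 0.
  ψ^8: a_8 + q1*a_7 + q2*a_6 + q3*a_5 + q4*a_4 = 0, i.e. -143/196608 + (-11/12288)*q1 + (-7/6144)*q2 + (-7/4608)*q3 + (-5/2304)*q4 = 0.
Solving this linear system: q1 = -7/4, q2 = 15/16, q3 = -5/32, q4 = 1/256.
The numerator is Q*f truncated at degree 4: P0 = a_0 = 187/126; P1 = a_1 + q1*a_0 = -21/8; P2 = a_2 + q1*a_1 + q2*a_0 = 321/224; P3 = a_3 + q1*a_2 + q2*a_1 + q3*a_0 = -335/1344; P4 = a_4 + q1*a_3 + q2*a_2 + q3*a_1 + q4*a_0 = 27/3584.


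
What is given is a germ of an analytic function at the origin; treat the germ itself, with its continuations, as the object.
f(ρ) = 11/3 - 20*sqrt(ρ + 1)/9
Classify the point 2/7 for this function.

There is no denominator, hence no pole anywhere.
Branch term sqrt(1 - ρ/(-1)): argument at 2/7 is 9/7, nonzero, so 2/7 is not its branch point (a point on a principal cut is still regular for the continued germ).
So the germ continues analytically to 2/7.

The point is a regular point.


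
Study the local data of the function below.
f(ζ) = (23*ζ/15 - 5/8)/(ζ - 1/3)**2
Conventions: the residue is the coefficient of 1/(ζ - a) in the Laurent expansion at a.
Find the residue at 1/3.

The residue is 23/15.

At the order-2 pole 1/3 set g(ζ) = (ζ - (1/3))^2*f(ζ) = 23*ζ/15 - 5/8.
Order-2 pole: residue = g'(a); g'(1/3) = 23/15, so the residue is 23/15.


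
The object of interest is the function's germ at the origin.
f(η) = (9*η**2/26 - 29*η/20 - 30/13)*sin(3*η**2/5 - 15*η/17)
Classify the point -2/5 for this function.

The point is a regular point.

There is no denominator, hence no pole anywhere.
The factor sin(3*η**2/5 - 15*η/17) is entire.
So the germ continues analytically to -2/5.


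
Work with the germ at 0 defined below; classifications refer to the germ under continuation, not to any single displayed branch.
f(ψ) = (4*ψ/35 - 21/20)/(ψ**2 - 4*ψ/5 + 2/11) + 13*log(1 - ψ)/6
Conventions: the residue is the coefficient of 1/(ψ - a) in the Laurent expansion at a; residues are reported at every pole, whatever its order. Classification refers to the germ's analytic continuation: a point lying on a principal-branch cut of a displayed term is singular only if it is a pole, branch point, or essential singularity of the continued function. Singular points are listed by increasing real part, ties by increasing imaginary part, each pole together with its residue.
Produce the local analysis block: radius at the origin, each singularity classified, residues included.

Denominator factor (ψ**2 - 4*ψ/5 + 2/11): discriminant -24/275, complex-conjugate roots (2/5) + ((1/55)*sqrt(66))*i and (2/5) - ((1/55)*sqrt(66))*i; poles of order 1, moduli (1/11)*sqrt(22) and (1/11)*sqrt(22).
Branch term (13/6)*log(1 - ψ/(1)): its argument vanishes at ψ = 1, a logarithmic branch point, modulus 1.
The radius of convergence is the smallest modulus among the singular points: (1/11)*sqrt(22).
The branch term is analytic at (2/5) - ((1/55)*sqrt(66))*i and contributes nothing to the residue; only the rational part matters.
The factor ψ**2 - 4*ψ/5 + 2/11 splits as (ψ - a)(ψ - a') with a = (2/5) - ((1/55)*sqrt(66))*i, a' = (2/5) + ((1/55)*sqrt(66))*i. At the order-1 pole a set g(ψ) = (ψ - a)*(rational part) = [4*ψ/35 - 21/20] / (ψ - a').
Simple pole: residue = g(a) at a = (2/5) - ((1/55)*sqrt(66))*i, which is (2/35) - ((703/1680)*sqrt(66))*i.
The branch term is analytic at (2/5) + ((1/55)*sqrt(66))*i and contributes nothing to the residue; only the rational part matters.
The factor ψ**2 - 4*ψ/5 + 2/11 splits as (ψ - a)(ψ - a') with a = (2/5) + ((1/55)*sqrt(66))*i, a' = (2/5) - ((1/55)*sqrt(66))*i. At the order-1 pole a set g(ψ) = (ψ - a)*(rational part) = [4*ψ/35 - 21/20] / (ψ - a').
Simple pole: residue = g(a) at a = (2/5) + ((1/55)*sqrt(66))*i, which is (2/35) + ((703/1680)*sqrt(66))*i.
List the singular points by increasing real part (a conjugate pair: the negative imaginary part first).

Radius of convergence at 0: (1/11)*sqrt(22).
At (2/5) - ((1/55)*sqrt(66))*i: a pole of order 1; residue (2/35) - ((703/1680)*sqrt(66))*i.
At (2/5) + ((1/55)*sqrt(66))*i: a pole of order 1; residue (2/35) + ((703/1680)*sqrt(66))*i.
At 1: a logarithmic branch point.


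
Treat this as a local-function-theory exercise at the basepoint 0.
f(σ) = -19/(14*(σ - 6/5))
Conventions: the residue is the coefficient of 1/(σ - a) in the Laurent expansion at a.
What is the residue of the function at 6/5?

At the order-1 pole 6/5 set g(σ) = (σ - (6/5))*f(σ) = -19/14.
Simple pole: residue = g(a) at a = 6/5, which is -19/14.

The residue is -19/14.


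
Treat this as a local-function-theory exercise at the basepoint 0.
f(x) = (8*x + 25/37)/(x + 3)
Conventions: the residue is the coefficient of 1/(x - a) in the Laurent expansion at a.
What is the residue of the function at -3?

At the order-1 pole -3 set g(x) = (x - (-3))*f(x) = 8*x + 25/37.
Simple pole: residue = g(a) at a = -3, which is -863/37.

The residue is -863/37.


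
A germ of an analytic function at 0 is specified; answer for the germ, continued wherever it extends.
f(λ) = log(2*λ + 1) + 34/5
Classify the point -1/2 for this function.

The point is a logarithmic branch point.

The term (1)*log(1 - λ/(-1/2)) has argument 1 - -1/2/(-1/2) = 0 at -1/2: a logarithmic (infinitely-sheeted) branch point; the remaining terms are analytic or single-valued there.


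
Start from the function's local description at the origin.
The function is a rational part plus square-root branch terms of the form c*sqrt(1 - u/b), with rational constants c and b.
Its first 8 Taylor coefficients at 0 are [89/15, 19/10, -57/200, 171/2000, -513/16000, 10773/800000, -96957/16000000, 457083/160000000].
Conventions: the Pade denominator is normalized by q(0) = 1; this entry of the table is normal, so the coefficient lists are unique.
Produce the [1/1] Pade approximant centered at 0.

Taylor coefficients needed (read off): a_0 = 89/15, a_1 = 19/10, a_2 = -57/200.
Write the denominator as Q(u) = 1 + q1*u. Requiring Q*f - P = O(u^3) with deg P <= 1 kills the coefficients of u^2..u^2 in Q*f:
  u^2: a_2 + q1*a_1 = 0, i.e. -57/200 + (19/10)*q1 = 0.
Solving this linear system: q1 = 3/20.
The numerator is Q*f truncated at degree 1: P0 = a_0 = 89/15; P1 = a_1 + q1*a_0 = 279/100.

The Pade approximant has numerator coefficients [89/15, 279/100]; denominator coefficients [1, 3/20].


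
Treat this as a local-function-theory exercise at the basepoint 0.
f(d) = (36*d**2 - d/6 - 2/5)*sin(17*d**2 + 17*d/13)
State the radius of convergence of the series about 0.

The factor sin(17*d**2 + 17*d/13) is entire and contributes no finite singular point.
The polynomial part has no poles.
No finite singular points: the Taylor series at 0 converges everywhere.

The radius of convergence is infinite.


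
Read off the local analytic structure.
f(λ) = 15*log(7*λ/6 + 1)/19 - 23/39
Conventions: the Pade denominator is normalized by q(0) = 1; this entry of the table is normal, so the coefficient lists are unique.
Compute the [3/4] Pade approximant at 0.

Taylor coefficients needed (expand at 0): a_0 = -23/39, a_1 = 35/38, a_2 = -245/456, a_3 = 1715/4104, a_4 = -12005/32832, a_5 = 16807/49248, a_6 = -588245/1772928, a_7 = 588245/1772928.
Write the denominator as Q(λ) = 1 + q1*λ + q2*λ^2 + q3*λ^3 + q4*λ^4. Requiring Q*f - P = O(λ^8) with deg P <= 3 kills the coefficients of λ^4..λ^7 in Q*f:
  λ^4: a_4 + q1*a_3 + q2*a_2 + q3*a_1 + q4*a_0 = 0, i.e. -12005/32832 + (1715/4104)*q1 + (-245/456)*q2 + (35/38)*q3 + (-23/39)*q4 = 0.
  λ^5: a_5 + q1*a_4 + q2*a_3 + q3*a_2 + q4*a_1 = 0, i.e. 16807/49248 + (-12005/32832)*q1 + (1715/4104)*q2 + (-245/456)*q3 + (35/38)*q4 = 0.
  λ^6: a_6 + q1*a_5 + q2*a_4 + q3*a_3 + q4*a_2 = 0, i.e. -588245/1772928 + (16807/49248)*q1 + (-12005/32832)*q2 + (1715/4104)*q3 + (-245/456)*q4 = 0.
  λ^7: a_7 + q1*a_6 + q2*a_5 + q3*a_4 + q4*a_3 = 0, i.e. 588245/1772928 + (-588245/1772928)*q1 + (16807/49248)*q2 + (-12005/32832)*q3 + (1715/4104)*q4 = 0.
Solving this linear system: q1 = 6637/3416, q2 = 6247/5856, q3 = 35539/263520, q4 = -637/140544.
The numerator is Q*f truncated at degree 3: P0 = a_0 = -23/39; P1 = a_1 + q1*a_0 = -568949/2531256; P2 = a_2 + q1*a_1 + q2*a_0 = 2703931/4339296; P3 = a_3 + q1*a_2 + q2*a_1 + q3*a_0 = 27045641/97634160.

The Pade approximant has numerator coefficients [-23/39, -568949/2531256, 2703931/4339296, 27045641/97634160]; denominator coefficients [1, 6637/3416, 6247/5856, 35539/263520, -637/140544].


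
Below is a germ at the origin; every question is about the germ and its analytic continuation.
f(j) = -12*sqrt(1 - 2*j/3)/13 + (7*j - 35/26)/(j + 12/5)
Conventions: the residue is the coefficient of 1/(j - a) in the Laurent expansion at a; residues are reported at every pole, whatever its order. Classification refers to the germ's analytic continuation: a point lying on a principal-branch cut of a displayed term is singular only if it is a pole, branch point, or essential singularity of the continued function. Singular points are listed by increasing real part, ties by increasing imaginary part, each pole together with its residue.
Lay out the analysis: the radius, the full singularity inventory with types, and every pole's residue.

Radius of convergence at 0: 3/2.
At -12/5: a pole of order 1; residue -2359/130.
At 3/2: an algebraic (square-root) branch point.

Denominator factor (j + 12/5): pole of order 1 at -12/5, modulus 12/5.
Branch term (-12/13)*sqrt(1 - j/(3/2)): its argument vanishes at j = 3/2, a square-root branch point, modulus 3/2.
The radius of convergence is the smallest modulus among the singular points: 3/2.
The branch term is analytic at -12/5 and contributes nothing to the residue; only the rational part matters.
At the order-1 pole -12/5 set g(j) = (j - (-12/5))*(rational part) = 7*j - 35/26.
Simple pole: residue = g(a) at a = -12/5, which is -2359/130.
List the singular points by increasing real part (a conjugate pair: the negative imaginary part first).


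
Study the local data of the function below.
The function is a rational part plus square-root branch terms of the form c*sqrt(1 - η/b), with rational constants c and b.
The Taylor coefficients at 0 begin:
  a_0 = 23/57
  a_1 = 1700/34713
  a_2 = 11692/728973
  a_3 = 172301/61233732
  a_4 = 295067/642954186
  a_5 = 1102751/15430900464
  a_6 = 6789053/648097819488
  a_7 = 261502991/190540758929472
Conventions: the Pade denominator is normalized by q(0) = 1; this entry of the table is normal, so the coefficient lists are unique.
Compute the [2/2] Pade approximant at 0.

Taylor coefficients needed (read off): a_0 = 23/57, a_1 = 1700/34713, a_2 = 11692/728973, a_3 = 172301/61233732, a_4 = 295067/642954186.
Write the denominator as Q(η) = 1 + q1*η + q2*η^2. Requiring Q*f - P = O(η^5) with deg P <= 2 kills the coefficients of η^3..η^4 in Q*f:
  η^3: a_3 + q1*a_2 + q2*a_1 = 0, i.e. 172301/61233732 + (11692/728973)*q1 + (1700/34713)*q2 = 0.
  η^4: a_4 + q1*a_3 + q2*a_2 = 0, i.e. 295067/642954186 + (172301/61233732)*q1 + (11692/728973)*q2 = 0.
Solving this linear system: q1 = -88063/464289, q2 = 242453/52000368.
The numerator is Q*f truncated at degree 2: P0 = a_0 = 23/57; P1 = a_1 + q1*a_0 = -7050907/255823239; P2 = a_2 + q1*a_1 + q2*a_0 = 13016431/1508010672.

The Pade approximant has numerator coefficients [23/57, -7050907/255823239, 13016431/1508010672]; denominator coefficients [1, -88063/464289, 242453/52000368].


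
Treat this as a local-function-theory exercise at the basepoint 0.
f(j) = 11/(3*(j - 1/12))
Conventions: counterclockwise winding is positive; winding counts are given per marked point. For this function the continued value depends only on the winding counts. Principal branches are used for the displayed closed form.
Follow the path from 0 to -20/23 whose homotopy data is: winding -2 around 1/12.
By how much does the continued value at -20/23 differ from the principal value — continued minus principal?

The function is rational, hence single-valued: continuing it around any pole returns the same value, so the difference is 0.

Continued minus principal equals 0.


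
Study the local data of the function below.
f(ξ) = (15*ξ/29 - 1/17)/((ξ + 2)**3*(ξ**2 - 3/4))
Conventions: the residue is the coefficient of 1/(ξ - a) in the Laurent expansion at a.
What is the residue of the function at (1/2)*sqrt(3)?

The factor ξ**2 - 3/4 splits as (ξ - a)(ξ - a') with a = (1/2)*sqrt(3), a' = -(1/2)*sqrt(3). At the order-1 pole a set g(ξ) = (ξ - a)*f(ξ) = [(15*ξ/29 - 1/17)/(ξ + 2)**3] / (ξ - a').
Simple pole: residue = g(a) at a = (1/2)*sqrt(3), which is 6696/63713 - (179260/3249363)*sqrt(3).

The residue is 6696/63713 - (179260/3249363)*sqrt(3).


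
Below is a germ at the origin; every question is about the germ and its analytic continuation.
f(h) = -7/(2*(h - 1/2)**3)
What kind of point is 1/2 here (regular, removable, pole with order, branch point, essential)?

The point is a pole of order 3.

The denominator factor h - 1/2 vanishes at 1/2 and appears to the power 3; the numerator there equals -7/2, nonzero, and no other factor vanishes.
Hence a pole whose order is the multiplicity, 3.


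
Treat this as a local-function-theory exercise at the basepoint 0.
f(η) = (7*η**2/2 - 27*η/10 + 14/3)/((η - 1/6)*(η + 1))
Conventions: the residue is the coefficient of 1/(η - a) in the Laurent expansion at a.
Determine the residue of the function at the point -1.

The residue is -326/35.

At the order-1 pole -1 set g(η) = (η - (-1))*f(η) = (7*η**2/2 - 27*η/10 + 14/3)/(η - 1/6).
Simple pole: residue = g(a) at a = -1, which is -326/35.


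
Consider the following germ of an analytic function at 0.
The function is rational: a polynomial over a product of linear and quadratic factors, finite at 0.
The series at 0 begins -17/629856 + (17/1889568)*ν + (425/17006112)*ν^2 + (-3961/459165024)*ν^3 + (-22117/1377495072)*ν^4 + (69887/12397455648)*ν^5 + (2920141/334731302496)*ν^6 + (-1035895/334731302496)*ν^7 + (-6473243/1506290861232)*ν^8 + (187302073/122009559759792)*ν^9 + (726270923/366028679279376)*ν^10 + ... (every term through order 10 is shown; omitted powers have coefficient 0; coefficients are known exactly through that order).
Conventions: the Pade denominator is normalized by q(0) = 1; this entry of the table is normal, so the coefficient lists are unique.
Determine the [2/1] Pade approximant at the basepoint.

Taylor coefficients needed (read off): a_0 = -17/629856, a_1 = 17/1889568, a_2 = 425/17006112, a_3 = -3961/459165024.
Write the denominator as Q(ν) = 1 + q1*ν. Requiring Q*f - P = O(ν^4) with deg P <= 2 kills the coefficients of ν^3..ν^3 in Q*f:
  ν^3: a_3 + q1*a_2 = 0, i.e. -3961/459165024 + (425/17006112)*q1 = 0.
Solving this linear system: q1 = 233/675.
The numerator is Q*f truncated at degree 2: P0 = a_0 = -17/629856; P1 = a_1 + q1*a_0 = -17/53144100; P2 = a_2 + q1*a_1 = 8959/318864600.

The Pade approximant has numerator coefficients [-17/629856, -17/53144100, 8959/318864600]; denominator coefficients [1, 233/675].


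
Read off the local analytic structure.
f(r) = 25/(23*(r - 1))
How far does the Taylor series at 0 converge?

The radius of convergence is 1.

Denominator factor (r - 1): pole of order 1 at 1, modulus 1.
The radius of convergence is the smallest modulus among the singular points: 1.


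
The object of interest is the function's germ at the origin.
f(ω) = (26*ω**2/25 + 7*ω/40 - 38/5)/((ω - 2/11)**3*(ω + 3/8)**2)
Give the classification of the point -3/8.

The denominator factor ω + 3/8 vanishes at -3/8 and appears to the power 2; the numerator there equals -12031/1600, nonzero, and no other factor vanishes.
Hence a pole whose order is the multiplicity, 2.

The point is a pole of order 2.


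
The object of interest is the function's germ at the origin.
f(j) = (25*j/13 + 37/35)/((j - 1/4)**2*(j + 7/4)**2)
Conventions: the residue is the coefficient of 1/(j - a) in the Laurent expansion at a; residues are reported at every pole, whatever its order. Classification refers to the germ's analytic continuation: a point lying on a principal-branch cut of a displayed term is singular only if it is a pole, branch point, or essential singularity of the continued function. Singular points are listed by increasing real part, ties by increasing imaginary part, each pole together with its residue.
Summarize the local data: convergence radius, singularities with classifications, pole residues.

Radius of convergence at 0: 1/4.
At -7/4: a pole of order 2; residue -701/7280.
At 1/4: a pole of order 2; residue 701/7280.

Denominator factor (j - 1/4)^2: pole of order 2 at 1/4, modulus 1/4.
Denominator factor (j + 7/4)^2: pole of order 2 at -7/4, modulus 7/4.
The radius of convergence is the smallest modulus among the singular points: 1/4.
At the order-2 pole -7/4 set g(j) = (j - (-7/4))^2*f(j) = (25*j/13 + 37/35)/(j - 1/4)**2.
Order-2 pole: residue = g'(a); g'(-7/4) = -701/7280, so the residue is -701/7280.
At the order-2 pole 1/4 set g(j) = (j - (1/4))^2*f(j) = (25*j/13 + 37/35)/(j + 7/4)**2.
Order-2 pole: residue = g'(a); g'(1/4) = 701/7280, so the residue is 701/7280.
List the singular points by increasing real part (a conjugate pair: the negative imaginary part first).


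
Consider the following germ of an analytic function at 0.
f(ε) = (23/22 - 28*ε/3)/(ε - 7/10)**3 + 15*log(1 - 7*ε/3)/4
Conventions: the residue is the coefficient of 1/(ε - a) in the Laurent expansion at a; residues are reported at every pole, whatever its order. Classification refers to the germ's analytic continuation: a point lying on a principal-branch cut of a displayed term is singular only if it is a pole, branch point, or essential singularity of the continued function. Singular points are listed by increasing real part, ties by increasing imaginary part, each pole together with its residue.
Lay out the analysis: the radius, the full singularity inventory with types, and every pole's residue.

Radius of convergence at 0: 3/7.
At 3/7: a logarithmic branch point.
At 7/10: a pole of order 3; residue 0.

Denominator factor (ε - 7/10)^3: pole of order 3 at 7/10, modulus 7/10.
Branch term (15/4)*log(1 - ε/(3/7)): its argument vanishes at ε = 3/7, a logarithmic branch point, modulus 3/7.
The radius of convergence is the smallest modulus among the singular points: 3/7.
The branch term is analytic at 7/10 and contributes nothing to the residue; only the rational part matters.
At the order-3 pole 7/10 set g(ε) = (ε - (7/10))^3*(rational part) = 23/22 - 28*ε/3.
Order-3 pole: residue = g''(a)/2; g''(7/10) = 0, so the residue is 0.
List the singular points by increasing real part (a conjugate pair: the negative imaginary part first).


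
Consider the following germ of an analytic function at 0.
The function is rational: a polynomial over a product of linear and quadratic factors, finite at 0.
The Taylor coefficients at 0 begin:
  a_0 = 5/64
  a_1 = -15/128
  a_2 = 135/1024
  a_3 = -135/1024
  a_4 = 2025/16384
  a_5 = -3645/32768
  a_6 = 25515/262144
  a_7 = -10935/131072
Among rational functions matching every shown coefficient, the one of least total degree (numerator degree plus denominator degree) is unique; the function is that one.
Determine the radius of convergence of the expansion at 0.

The radius of convergence is 4/3.

No rational of total degree below 2 reproduces all 8 coefficients; solving the [0/2] Pade equations on them gives f(ψ) = 5/(36*(ψ + 4/3)**2), whose expansion matches every shown term.
Denominator factor (ψ + 4/3)^2: pole of order 2 at -4/3, modulus 4/3.
The radius of convergence is the smallest modulus among the singular points: 4/3.


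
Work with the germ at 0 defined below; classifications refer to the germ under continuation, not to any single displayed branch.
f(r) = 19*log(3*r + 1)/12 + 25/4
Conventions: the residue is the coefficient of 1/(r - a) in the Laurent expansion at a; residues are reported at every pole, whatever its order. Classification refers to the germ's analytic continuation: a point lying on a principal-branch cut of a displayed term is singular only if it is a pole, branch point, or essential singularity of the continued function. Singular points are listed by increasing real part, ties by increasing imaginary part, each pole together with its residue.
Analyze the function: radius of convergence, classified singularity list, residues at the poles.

Radius of convergence at 0: 1/3.
At -1/3: a logarithmic branch point.

Branch term (19/12)*log(1 - r/(-1/3)): its argument vanishes at r = -1/3, a logarithmic branch point, modulus 1/3.
The radius of convergence is the smallest modulus among the singular points: 1/3.


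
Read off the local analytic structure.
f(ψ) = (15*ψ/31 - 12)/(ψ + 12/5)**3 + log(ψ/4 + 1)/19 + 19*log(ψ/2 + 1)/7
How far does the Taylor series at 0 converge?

Denominator factor (ψ + 12/5)^3: pole of order 3 at -12/5, modulus 12/5.
Branch term (19/7)*log(1 - ψ/(-2)): its argument vanishes at ψ = -2, a logarithmic branch point, modulus 2.
Branch term (1/19)*log(1 - ψ/(-4)): its argument vanishes at ψ = -4, a logarithmic branch point, modulus 4.
The radius of convergence is the smallest modulus among the singular points: 2.

The radius of convergence is 2.


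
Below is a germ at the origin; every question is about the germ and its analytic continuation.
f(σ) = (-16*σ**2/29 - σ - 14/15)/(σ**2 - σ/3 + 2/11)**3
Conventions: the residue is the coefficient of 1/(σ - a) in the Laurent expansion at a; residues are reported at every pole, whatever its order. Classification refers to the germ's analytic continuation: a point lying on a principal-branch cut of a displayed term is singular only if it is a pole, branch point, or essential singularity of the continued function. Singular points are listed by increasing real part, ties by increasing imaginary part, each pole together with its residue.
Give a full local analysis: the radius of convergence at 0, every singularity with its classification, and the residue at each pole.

Radius of convergence at 0: (1/11)*sqrt(22).
At (1/6) - ((1/66)*sqrt(671))*i: a pole of order 3; residue -((29255391/32912245)*sqrt(671))*i.
At (1/6) + ((1/66)*sqrt(671))*i: a pole of order 3; residue ((29255391/32912245)*sqrt(671))*i.


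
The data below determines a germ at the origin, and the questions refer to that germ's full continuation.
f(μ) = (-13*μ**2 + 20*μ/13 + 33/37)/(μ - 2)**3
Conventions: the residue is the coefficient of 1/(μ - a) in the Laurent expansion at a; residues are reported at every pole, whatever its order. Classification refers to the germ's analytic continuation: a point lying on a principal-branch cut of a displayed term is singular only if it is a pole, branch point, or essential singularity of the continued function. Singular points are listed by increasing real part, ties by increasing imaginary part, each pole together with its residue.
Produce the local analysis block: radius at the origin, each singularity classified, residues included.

Radius of convergence at 0: 2.
At 2: a pole of order 3; residue -13.

Denominator factor (μ - 2)^3: pole of order 3 at 2, modulus 2.
The radius of convergence is the smallest modulus among the singular points: 2.
At the order-3 pole 2 set g(μ) = (μ - (2))^3*f(μ) = -13*μ**2 + 20*μ/13 + 33/37.
Order-3 pole: residue = g''(a)/2; g''(2) = -26, so the residue is -13.
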